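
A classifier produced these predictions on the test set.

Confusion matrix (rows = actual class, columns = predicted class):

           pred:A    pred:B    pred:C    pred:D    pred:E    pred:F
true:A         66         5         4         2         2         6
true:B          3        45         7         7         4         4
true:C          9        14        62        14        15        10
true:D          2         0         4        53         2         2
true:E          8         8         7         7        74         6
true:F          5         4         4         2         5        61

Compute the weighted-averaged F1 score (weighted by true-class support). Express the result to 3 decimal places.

0.673

Per-class F1 score (2·TP/(2·TP+FP+FN)):
  A: TP=66, FP=3+9+2+8+5=27, FN=5+4+2+2+6=19 → 132/178 = 0.7416
  B: TP=45, FP=5+14+0+8+4=31, FN=3+7+7+4+4=25 → 90/146 = 0.6164
  C: TP=62, FP=4+7+4+7+4=26, FN=9+14+14+15+10=62 → 124/212 = 0.5849
  D: TP=53, FP=2+7+14+7+2=32, FN=2+0+4+2+2=10 → 106/148 = 0.7162
  E: TP=74, FP=2+4+15+2+5=28, FN=8+8+7+7+6=36 → 148/212 = 0.6981
  F: TP=61, FP=6+4+10+2+6=28, FN=5+4+4+2+5=20 → 122/170 = 0.7176
Weighted-F1 score = Σ (supportᵢ/N)·F1 scoreᵢ with N=533: (85/533)·0.7416 + (70/533)·0.6164 + (124/533)·0.5849 + (63/533)·0.7162 + (110/533)·0.6981 + (81/533)·0.7176 = 0.673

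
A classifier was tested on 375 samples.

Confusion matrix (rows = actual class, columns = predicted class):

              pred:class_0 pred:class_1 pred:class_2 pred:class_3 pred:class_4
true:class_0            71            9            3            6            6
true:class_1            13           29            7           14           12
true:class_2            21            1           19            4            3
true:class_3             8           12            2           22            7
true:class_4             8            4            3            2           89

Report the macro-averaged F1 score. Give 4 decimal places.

Per-class F1 score (2·TP/(2·TP+FP+FN)):
  class_0: TP=71, FP=13+21+8+8=50, FN=9+3+6+6=24 → 142/216 = 0.65741
  class_1: TP=29, FP=9+1+12+4=26, FN=13+7+14+12=46 → 58/130 = 0.44615
  class_2: TP=19, FP=3+7+2+3=15, FN=21+1+4+3=29 → 38/82 = 0.46341
  class_3: TP=22, FP=6+14+4+2=26, FN=8+12+2+7=29 → 44/99 = 0.44444
  class_4: TP=89, FP=6+12+3+7=28, FN=8+4+3+2=17 → 178/223 = 0.79821
Macro-F1 score = mean = (0.65741 + 0.44615 + 0.46341 + 0.44444 + 0.79821) / 5 = 0.5619

0.5619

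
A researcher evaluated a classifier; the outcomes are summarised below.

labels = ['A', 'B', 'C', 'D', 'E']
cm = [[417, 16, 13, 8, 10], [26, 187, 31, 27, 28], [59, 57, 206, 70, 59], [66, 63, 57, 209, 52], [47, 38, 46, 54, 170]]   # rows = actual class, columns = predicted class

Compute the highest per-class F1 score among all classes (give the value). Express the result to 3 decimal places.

0.773

Per-class F1 score (2·TP/(2·TP+FP+FN)):
  A: TP=417, FP=26+59+66+47=198, FN=16+13+8+10=47 → 834/1079 = 0.7729
  B: TP=187, FP=16+57+63+38=174, FN=26+31+27+28=112 → 374/660 = 0.5667
  C: TP=206, FP=13+31+57+46=147, FN=59+57+70+59=245 → 412/804 = 0.5124
  D: TP=209, FP=8+27+70+54=159, FN=66+63+57+52=238 → 418/815 = 0.5129
  E: TP=170, FP=10+28+59+52=149, FN=47+38+46+54=185 → 340/674 = 0.5045
Highest is class 'A' with F1 score = 0.773.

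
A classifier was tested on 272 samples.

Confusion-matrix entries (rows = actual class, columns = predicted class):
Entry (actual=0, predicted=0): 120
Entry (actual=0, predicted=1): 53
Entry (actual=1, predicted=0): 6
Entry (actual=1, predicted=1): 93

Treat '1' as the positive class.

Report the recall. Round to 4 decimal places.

Recall = TP/(TP+FN) = 93/(93+6) = 93/99 = 0.9394

0.9394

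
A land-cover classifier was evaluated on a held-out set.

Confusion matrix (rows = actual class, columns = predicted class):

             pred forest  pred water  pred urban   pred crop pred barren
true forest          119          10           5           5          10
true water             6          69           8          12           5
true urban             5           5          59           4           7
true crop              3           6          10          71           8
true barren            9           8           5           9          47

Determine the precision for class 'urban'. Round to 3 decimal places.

One-vs-rest for 'urban': TP = diagonal; FP = other classes predicted 'urban'; FN = 'urban' predicted as other.
precision = TP/(TP+FP).
urban: TP=59, FP=5+8+10+5=28 → 59/87 = 0.6782

0.678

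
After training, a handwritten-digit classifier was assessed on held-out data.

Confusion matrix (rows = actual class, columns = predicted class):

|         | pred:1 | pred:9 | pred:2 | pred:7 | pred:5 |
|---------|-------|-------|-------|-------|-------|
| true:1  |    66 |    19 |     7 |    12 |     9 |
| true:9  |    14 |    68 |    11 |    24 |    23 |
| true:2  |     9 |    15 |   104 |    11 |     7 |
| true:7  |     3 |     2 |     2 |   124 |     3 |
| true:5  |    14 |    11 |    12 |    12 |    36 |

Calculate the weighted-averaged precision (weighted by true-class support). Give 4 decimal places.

0.6389

Per-class precision (TP/(TP+FP)):
  1: TP=66, FP=14+9+3+14=40 → 66/106 = 0.62264
  9: TP=68, FP=19+15+2+11=47 → 68/115 = 0.59130
  2: TP=104, FP=7+11+2+12=32 → 104/136 = 0.76471
  7: TP=124, FP=12+24+11+12=59 → 124/183 = 0.67760
  5: TP=36, FP=9+23+7+3=42 → 36/78 = 0.46154
Weighted-precision = Σ (supportᵢ/N)·precisionᵢ with N=618: (113/618)·0.62264 + (140/618)·0.59130 + (146/618)·0.76471 + (134/618)·0.67760 + (85/618)·0.46154 = 0.6389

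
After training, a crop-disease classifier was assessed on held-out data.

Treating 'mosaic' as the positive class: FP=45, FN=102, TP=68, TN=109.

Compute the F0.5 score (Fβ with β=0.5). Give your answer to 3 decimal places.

0.547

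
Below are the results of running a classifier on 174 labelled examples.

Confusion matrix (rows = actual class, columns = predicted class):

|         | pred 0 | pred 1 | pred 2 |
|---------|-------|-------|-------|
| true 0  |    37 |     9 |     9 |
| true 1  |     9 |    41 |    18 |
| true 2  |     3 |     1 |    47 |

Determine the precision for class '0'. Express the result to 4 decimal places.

Take TP from the diagonal, FP from the rest of the '0' prediction marginal, FN from the rest of the '0' actual marginal.
precision = TP/(TP+FP).
0: TP=37, FP=9+3=12 → 37/49 = 0.75510

0.7551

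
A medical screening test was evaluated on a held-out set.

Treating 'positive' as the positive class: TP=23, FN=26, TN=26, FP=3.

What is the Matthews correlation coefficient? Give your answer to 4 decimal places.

0.3752

MCC = (TP·TN − FP·FN) / √((TP+FP)(TP+FN)(TN+FP)(TN+FN))
Numerator = 23·26 − 3·26 = 520
Denominator = √(26·49·29·52) = √1921192 = 1386.0707
MCC = 520 / 1386.0707 = 0.3752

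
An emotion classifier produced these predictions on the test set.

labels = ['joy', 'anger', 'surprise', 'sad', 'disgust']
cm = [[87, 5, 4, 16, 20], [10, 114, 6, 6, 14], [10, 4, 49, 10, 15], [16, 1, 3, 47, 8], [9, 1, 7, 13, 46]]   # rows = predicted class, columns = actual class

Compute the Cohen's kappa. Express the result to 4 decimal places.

Observed agreement pₒ = trace/N = 343/521 = 0.65835
Expected agreement pₑ = Σ (rowᵢ·colᵢ)/N² = (132·132 + 125·150 + 69·88 + 92·75 + 103·76)/521² = 0.20989
κ = (pₒ − pₑ)/(1 − pₑ) = (0.65835 − 0.20989)/(1 − 0.20989) = 0.5676

0.5676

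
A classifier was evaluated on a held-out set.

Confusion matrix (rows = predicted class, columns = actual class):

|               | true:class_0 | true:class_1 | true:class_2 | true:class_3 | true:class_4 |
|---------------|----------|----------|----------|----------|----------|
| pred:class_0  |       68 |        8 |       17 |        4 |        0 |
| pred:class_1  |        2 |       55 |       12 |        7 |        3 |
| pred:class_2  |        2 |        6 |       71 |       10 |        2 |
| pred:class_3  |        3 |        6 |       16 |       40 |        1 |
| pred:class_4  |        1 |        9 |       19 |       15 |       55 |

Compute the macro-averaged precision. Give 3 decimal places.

Per-class precision (TP/(TP+FP)):
  class_0: TP=68, FP=8+17+4+0=29 → 68/97 = 0.7010
  class_1: TP=55, FP=2+12+7+3=24 → 55/79 = 0.6962
  class_2: TP=71, FP=2+6+10+2=20 → 71/91 = 0.7802
  class_3: TP=40, FP=3+6+16+1=26 → 40/66 = 0.6061
  class_4: TP=55, FP=1+9+19+15=44 → 55/99 = 0.5556
Macro-precision = mean = (0.7010 + 0.6962 + 0.7802 + 0.6061 + 0.5556) / 5 = 0.668

0.668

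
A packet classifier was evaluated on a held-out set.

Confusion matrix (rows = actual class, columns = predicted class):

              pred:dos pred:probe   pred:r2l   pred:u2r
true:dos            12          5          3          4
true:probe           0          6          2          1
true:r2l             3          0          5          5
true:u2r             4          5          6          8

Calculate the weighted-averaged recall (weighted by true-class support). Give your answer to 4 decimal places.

Per-class recall (TP/(TP+FN)):
  dos: TP=12, FN=5+3+4=12 → 12/24 = 0.50000
  probe: TP=6, FN=0+2+1=3 → 6/9 = 0.66667
  r2l: TP=5, FN=3+0+5=8 → 5/13 = 0.38462
  u2r: TP=8, FN=4+5+6=15 → 8/23 = 0.34783
Weighted-recall = Σ (supportᵢ/N)·recallᵢ with N=69: (24/69)·0.50000 + (9/69)·0.66667 + (13/69)·0.38462 + (23/69)·0.34783 = 0.4493

0.4493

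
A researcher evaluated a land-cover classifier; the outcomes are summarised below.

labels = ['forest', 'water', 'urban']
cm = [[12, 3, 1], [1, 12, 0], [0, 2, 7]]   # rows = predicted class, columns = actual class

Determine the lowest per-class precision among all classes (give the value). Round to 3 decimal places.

0.750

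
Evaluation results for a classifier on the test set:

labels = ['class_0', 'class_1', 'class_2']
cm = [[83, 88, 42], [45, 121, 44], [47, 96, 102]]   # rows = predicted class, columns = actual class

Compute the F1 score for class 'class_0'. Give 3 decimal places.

0.428

Treat 'class_0' as positive and all other classes as negative.
F1 score = 2·TP/(2·TP+FP+FN).
class_0: TP=83, FP=88+42=130, FN=45+47=92 → 166/388 = 0.4278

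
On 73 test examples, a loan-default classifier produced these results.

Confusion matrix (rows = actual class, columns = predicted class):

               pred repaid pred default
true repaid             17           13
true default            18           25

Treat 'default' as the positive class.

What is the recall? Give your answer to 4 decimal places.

0.5814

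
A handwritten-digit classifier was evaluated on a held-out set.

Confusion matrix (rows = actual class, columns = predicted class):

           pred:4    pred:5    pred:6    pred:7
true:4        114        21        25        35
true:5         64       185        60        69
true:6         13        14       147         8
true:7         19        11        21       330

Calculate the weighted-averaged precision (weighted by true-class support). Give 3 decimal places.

Per-class precision (TP/(TP+FP)):
  4: TP=114, FP=64+13+19=96 → 114/210 = 0.5429
  5: TP=185, FP=21+14+11=46 → 185/231 = 0.8009
  6: TP=147, FP=25+60+21=106 → 147/253 = 0.5810
  7: TP=330, FP=35+69+8=112 → 330/442 = 0.7466
Weighted-precision = Σ (supportᵢ/N)·precisionᵢ with N=1136: (195/1136)·0.5429 + (378/1136)·0.8009 + (182/1136)·0.5810 + (381/1136)·0.7466 = 0.703

0.703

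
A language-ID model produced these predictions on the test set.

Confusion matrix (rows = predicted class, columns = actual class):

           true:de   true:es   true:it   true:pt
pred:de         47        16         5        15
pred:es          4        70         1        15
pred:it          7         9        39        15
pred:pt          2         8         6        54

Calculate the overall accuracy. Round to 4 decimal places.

Accuracy = trace / total = (47+70+39+54=210) / 313 = 210/313 = 0.6709

0.6709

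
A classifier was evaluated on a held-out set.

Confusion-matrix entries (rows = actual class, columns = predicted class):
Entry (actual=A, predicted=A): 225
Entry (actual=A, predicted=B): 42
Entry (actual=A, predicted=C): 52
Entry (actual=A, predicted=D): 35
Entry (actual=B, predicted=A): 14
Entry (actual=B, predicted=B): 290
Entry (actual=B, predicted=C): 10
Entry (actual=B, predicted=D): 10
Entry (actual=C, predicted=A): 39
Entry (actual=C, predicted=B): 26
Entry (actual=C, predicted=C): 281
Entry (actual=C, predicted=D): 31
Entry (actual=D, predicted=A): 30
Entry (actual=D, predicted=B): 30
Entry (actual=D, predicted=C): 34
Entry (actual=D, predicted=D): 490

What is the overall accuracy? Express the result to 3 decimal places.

Accuracy = trace / total = (225+290+281+490=1286) / 1639 = 1286/1639 = 0.785

0.785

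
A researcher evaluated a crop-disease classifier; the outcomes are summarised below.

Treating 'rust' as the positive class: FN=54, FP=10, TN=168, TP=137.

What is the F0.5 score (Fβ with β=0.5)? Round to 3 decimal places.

Fβ = (1+β²)·TP / ((1+β²)·TP + β²·FN + FP), with β²=1/4
= 1.25·137 / (1.25·137 + 0.25·54 + 10) = 0.879

0.879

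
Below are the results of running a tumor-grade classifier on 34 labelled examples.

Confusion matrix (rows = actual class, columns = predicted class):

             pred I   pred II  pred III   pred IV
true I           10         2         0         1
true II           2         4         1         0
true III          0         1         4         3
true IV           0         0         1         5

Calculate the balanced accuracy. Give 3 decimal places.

Balanced accuracy = mean of per-class recall.
  I: recall = 10/13 = 0.7692
  II: recall = 4/7 = 0.5714
  III: recall = 4/8 = 0.5000
  IV: recall = 5/6 = 0.8333
Mean = (0.7692 + 0.5714 + 0.5000 + 0.8333) / 4 = 0.668

0.668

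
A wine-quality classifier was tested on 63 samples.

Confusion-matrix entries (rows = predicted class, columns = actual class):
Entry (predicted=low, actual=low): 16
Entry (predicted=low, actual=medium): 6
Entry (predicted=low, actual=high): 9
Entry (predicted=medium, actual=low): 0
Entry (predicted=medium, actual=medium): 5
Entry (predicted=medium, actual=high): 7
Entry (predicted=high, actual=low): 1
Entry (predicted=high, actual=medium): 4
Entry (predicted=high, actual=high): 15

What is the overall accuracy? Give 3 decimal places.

0.571

Accuracy = trace / total = (16+5+15=36) / 63 = 36/63 = 0.571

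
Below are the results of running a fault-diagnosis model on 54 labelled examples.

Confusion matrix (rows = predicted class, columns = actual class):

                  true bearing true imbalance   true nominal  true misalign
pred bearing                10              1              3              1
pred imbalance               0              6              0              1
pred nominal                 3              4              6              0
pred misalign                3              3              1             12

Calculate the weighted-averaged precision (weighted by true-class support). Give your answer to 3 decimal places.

Per-class precision (TP/(TP+FP)):
  bearing: TP=10, FP=1+3+1=5 → 10/15 = 0.6667
  imbalance: TP=6, FP=0+0+1=1 → 6/7 = 0.8571
  nominal: TP=6, FP=3+4+0=7 → 6/13 = 0.4615
  misalign: TP=12, FP=3+3+1=7 → 12/19 = 0.6316
Weighted-precision = Σ (supportᵢ/N)·precisionᵢ with N=54: (16/54)·0.6667 + (14/54)·0.8571 + (10/54)·0.4615 + (14/54)·0.6316 = 0.669

0.669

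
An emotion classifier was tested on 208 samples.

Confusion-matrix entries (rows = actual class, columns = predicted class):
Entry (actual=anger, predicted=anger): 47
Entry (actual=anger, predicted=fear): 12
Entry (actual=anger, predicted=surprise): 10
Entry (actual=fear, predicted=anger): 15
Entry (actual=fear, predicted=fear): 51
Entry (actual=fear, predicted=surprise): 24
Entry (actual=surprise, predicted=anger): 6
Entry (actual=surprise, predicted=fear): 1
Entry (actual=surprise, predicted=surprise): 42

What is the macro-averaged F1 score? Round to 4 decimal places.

Per-class F1 score (2·TP/(2·TP+FP+FN)):
  anger: TP=47, FP=15+6=21, FN=12+10=22 → 94/137 = 0.68613
  fear: TP=51, FP=12+1=13, FN=15+24=39 → 102/154 = 0.66234
  surprise: TP=42, FP=10+24=34, FN=6+1=7 → 84/125 = 0.67200
Macro-F1 score = mean = (0.68613 + 0.66234 + 0.67200) / 3 = 0.6735

0.6735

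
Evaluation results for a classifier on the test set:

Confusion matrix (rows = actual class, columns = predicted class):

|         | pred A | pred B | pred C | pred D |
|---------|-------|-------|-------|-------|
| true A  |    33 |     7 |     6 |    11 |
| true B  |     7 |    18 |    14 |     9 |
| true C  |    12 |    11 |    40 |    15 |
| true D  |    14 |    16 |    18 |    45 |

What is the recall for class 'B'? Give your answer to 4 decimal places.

Treat 'B' as positive and all other classes as negative.
recall = TP/(TP+FN).
B: TP=18, FN=7+14+9=30 → 18/48 = 0.37500

0.3750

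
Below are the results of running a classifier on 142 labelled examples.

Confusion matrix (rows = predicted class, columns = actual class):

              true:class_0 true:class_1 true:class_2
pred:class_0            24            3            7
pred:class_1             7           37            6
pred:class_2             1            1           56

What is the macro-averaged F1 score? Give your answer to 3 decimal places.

Per-class F1 score (2·TP/(2·TP+FP+FN)):
  class_0: TP=24, FP=3+7=10, FN=7+1=8 → 48/66 = 0.7273
  class_1: TP=37, FP=7+6=13, FN=3+1=4 → 74/91 = 0.8132
  class_2: TP=56, FP=1+1=2, FN=7+6=13 → 112/127 = 0.8819
Macro-F1 score = mean = (0.7273 + 0.8132 + 0.8819) / 3 = 0.807

0.807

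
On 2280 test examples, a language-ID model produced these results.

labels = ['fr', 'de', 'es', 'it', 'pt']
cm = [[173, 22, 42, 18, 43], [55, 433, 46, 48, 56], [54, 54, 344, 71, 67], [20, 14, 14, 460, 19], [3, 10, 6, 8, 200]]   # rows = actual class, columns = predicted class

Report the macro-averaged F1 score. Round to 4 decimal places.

Per-class F1 score (2·TP/(2·TP+FP+FN)):
  fr: TP=173, FP=55+54+20+3=132, FN=22+42+18+43=125 → 346/603 = 0.57380
  de: TP=433, FP=22+54+14+10=100, FN=55+46+48+56=205 → 866/1171 = 0.73954
  es: TP=344, FP=42+46+14+6=108, FN=54+54+71+67=246 → 688/1042 = 0.66027
  it: TP=460, FP=18+48+71+8=145, FN=20+14+14+19=67 → 920/1132 = 0.81272
  pt: TP=200, FP=43+56+67+19=185, FN=3+10+6+8=27 → 400/612 = 0.65359
Macro-F1 score = mean = (0.57380 + 0.73954 + 0.66027 + 0.81272 + 0.65359) / 5 = 0.6880

0.6880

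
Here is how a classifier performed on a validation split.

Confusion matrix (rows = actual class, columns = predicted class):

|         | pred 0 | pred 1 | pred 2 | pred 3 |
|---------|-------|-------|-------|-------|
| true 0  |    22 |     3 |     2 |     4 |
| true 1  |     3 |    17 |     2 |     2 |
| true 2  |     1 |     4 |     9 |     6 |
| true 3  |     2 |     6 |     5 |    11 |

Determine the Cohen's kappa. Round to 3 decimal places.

0.458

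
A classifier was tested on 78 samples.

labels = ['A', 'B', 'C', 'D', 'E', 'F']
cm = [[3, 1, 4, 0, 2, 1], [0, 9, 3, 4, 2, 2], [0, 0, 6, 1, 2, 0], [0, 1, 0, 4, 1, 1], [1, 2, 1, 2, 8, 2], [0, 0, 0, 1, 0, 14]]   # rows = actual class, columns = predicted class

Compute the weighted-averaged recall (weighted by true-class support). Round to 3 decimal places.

Per-class recall (TP/(TP+FN)):
  A: TP=3, FN=1+4+0+2+1=8 → 3/11 = 0.2727
  B: TP=9, FN=0+3+4+2+2=11 → 9/20 = 0.4500
  C: TP=6, FN=0+0+1+2+0=3 → 6/9 = 0.6667
  D: TP=4, FN=0+1+0+1+1=3 → 4/7 = 0.5714
  E: TP=8, FN=1+2+1+2+2=8 → 8/16 = 0.5000
  F: TP=14, FN=0+0+0+1+0=1 → 14/15 = 0.9333
Weighted-recall = Σ (supportᵢ/N)·recallᵢ with N=78: (11/78)·0.2727 + (20/78)·0.4500 + (9/78)·0.6667 + (7/78)·0.5714 + (16/78)·0.5000 + (15/78)·0.9333 = 0.564

0.564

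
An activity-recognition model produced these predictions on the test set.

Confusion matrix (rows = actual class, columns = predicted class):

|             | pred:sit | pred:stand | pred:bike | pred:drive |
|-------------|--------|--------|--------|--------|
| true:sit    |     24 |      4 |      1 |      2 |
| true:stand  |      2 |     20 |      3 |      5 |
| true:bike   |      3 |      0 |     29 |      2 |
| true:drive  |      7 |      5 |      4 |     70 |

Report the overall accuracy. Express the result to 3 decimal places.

Accuracy = trace / total = (24+20+29+70=143) / 181 = 143/181 = 0.790

0.790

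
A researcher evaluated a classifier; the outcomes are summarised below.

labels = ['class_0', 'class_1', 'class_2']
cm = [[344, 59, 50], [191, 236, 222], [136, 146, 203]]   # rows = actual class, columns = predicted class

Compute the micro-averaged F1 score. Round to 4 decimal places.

0.4934

Micro-averaging pools counts across classes: ΣTP=783, ΣFP=804, ΣFN=804.
Micro-F1 score = 2·TP/(2·TP+FP+FN) on pooled counts = 0.4934 (equals overall accuracy in single-label multiclass).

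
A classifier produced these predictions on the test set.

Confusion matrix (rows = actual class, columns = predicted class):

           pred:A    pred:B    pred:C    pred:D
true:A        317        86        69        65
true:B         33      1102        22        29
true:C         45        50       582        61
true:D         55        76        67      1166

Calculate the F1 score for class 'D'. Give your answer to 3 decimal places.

0.869

F1 score = 2·TP/(2·TP+FP+FN).
D: TP=1166, FP=65+29+61=155, FN=55+76+67=198 → 2332/2685 = 0.8685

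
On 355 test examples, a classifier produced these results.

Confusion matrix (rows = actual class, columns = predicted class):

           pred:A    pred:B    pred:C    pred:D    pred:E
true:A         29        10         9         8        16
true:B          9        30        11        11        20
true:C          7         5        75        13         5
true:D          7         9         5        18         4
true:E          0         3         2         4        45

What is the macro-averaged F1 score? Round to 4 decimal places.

Per-class F1 score (2·TP/(2·TP+FP+FN)):
  A: TP=29, FP=9+7+7+0=23, FN=10+9+8+16=43 → 58/124 = 0.46774
  B: TP=30, FP=10+5+9+3=27, FN=9+11+11+20=51 → 60/138 = 0.43478
  C: TP=75, FP=9+11+5+2=27, FN=7+5+13+5=30 → 150/207 = 0.72464
  D: TP=18, FP=8+11+13+4=36, FN=7+9+5+4=25 → 36/97 = 0.37113
  E: TP=45, FP=16+20+5+4=45, FN=0+3+2+4=9 → 90/144 = 0.62500
Macro-F1 score = mean = (0.46774 + 0.43478 + 0.72464 + 0.37113 + 0.62500) / 5 = 0.5247

0.5247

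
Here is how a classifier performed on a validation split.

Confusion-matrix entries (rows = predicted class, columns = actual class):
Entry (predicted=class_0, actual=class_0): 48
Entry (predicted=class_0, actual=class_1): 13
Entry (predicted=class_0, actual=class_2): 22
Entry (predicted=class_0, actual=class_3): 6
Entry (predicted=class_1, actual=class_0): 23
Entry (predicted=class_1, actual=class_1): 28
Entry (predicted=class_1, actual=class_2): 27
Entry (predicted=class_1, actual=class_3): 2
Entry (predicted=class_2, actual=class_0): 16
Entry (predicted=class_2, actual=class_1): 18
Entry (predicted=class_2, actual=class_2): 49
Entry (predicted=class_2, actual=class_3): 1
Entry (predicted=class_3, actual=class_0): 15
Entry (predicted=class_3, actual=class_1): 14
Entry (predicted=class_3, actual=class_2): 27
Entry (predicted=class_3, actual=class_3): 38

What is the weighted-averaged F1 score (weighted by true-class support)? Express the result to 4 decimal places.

0.4667

Per-class F1 score (2·TP/(2·TP+FP+FN)):
  class_0: TP=48, FP=13+22+6=41, FN=23+16+15=54 → 96/191 = 0.50262
  class_1: TP=28, FP=23+27+2=52, FN=13+18+14=45 → 56/153 = 0.36601
  class_2: TP=49, FP=16+18+1=35, FN=22+27+27=76 → 98/209 = 0.46890
  class_3: TP=38, FP=15+14+27=56, FN=6+2+1=9 → 76/141 = 0.53901
Weighted-F1 score = Σ (supportᵢ/N)·F1 scoreᵢ with N=347: (102/347)·0.50262 + (73/347)·0.36601 + (125/347)·0.46890 + (47/347)·0.53901 = 0.4667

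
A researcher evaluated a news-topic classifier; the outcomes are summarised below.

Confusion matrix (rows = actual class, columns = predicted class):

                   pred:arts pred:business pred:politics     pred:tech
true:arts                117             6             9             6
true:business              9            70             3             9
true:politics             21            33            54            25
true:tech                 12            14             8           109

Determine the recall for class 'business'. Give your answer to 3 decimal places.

Treat 'business' as positive and all other classes as negative.
recall = TP/(TP+FN).
business: TP=70, FN=9+3+9=21 → 70/91 = 0.7692

0.769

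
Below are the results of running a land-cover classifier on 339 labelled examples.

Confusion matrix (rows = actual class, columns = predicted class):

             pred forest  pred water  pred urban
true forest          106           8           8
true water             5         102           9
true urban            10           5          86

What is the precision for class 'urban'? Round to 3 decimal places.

0.835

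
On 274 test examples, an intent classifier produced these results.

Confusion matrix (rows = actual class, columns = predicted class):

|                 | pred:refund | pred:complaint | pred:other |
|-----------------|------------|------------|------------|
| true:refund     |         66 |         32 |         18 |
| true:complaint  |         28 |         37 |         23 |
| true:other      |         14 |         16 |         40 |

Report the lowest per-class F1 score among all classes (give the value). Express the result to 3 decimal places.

Per-class F1 score (2·TP/(2·TP+FP+FN)):
  refund: TP=66, FP=28+14=42, FN=32+18=50 → 132/224 = 0.5893
  complaint: TP=37, FP=32+16=48, FN=28+23=51 → 74/173 = 0.4277
  other: TP=40, FP=18+23=41, FN=14+16=30 → 80/151 = 0.5298
Lowest is class 'complaint' with F1 score = 0.428.

0.428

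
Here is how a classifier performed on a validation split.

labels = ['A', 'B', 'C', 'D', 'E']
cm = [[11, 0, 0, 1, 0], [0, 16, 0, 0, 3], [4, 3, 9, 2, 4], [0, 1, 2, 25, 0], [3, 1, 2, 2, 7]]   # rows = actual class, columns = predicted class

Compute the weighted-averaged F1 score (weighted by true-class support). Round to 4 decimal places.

0.6947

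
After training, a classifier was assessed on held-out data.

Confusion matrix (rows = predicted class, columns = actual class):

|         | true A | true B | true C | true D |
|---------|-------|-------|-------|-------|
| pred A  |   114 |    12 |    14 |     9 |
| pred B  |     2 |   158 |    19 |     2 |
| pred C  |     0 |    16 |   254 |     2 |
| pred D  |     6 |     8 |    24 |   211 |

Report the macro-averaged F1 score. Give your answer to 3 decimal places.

Per-class F1 score (2·TP/(2·TP+FP+FN)):
  A: TP=114, FP=12+14+9=35, FN=2+0+6=8 → 228/271 = 0.8413
  B: TP=158, FP=2+19+2=23, FN=12+16+8=36 → 316/375 = 0.8427
  C: TP=254, FP=0+16+2=18, FN=14+19+24=57 → 508/583 = 0.8714
  D: TP=211, FP=6+8+24=38, FN=9+2+2=13 → 422/473 = 0.8922
Macro-F1 score = mean = (0.8413 + 0.8427 + 0.8714 + 0.8922) / 4 = 0.862

0.862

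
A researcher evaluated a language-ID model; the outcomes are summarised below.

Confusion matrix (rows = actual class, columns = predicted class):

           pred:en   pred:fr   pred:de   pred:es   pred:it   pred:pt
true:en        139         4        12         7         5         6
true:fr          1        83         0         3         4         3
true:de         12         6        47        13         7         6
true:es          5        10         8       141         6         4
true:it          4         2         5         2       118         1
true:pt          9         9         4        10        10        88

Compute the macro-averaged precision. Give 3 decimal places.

0.761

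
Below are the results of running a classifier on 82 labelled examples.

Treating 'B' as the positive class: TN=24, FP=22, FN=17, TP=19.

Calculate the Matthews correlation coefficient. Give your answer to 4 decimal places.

MCC = (TP·TN − FP·FN) / √((TP+FP)(TP+FN)(TN+FP)(TN+FN))
Numerator = 19·24 − 22·17 = 82
Denominator = √(41·36·46·41) = √2783736 = 1668.4532
MCC = 82 / 1668.4532 = 0.0491

0.0491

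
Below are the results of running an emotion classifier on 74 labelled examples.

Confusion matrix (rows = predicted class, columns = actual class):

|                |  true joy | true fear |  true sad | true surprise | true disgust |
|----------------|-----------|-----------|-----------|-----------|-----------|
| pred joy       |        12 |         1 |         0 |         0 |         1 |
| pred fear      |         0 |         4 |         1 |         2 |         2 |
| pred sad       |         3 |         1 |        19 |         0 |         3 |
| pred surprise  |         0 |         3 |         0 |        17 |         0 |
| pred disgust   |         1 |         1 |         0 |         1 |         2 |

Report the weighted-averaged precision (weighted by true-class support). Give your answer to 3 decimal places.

0.716

Per-class precision (TP/(TP+FP)):
  joy: TP=12, FP=1+0+0+1=2 → 12/14 = 0.8571
  fear: TP=4, FP=0+1+2+2=5 → 4/9 = 0.4444
  sad: TP=19, FP=3+1+0+3=7 → 19/26 = 0.7308
  surprise: TP=17, FP=0+3+0+0=3 → 17/20 = 0.8500
  disgust: TP=2, FP=1+1+0+1=3 → 2/5 = 0.4000
Weighted-precision = Σ (supportᵢ/N)·precisionᵢ with N=74: (16/74)·0.8571 + (10/74)·0.4444 + (20/74)·0.7308 + (20/74)·0.8500 + (8/74)·0.4000 = 0.716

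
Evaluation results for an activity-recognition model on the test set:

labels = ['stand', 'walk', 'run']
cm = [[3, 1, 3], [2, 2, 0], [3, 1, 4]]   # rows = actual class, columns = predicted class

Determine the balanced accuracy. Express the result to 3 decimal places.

0.476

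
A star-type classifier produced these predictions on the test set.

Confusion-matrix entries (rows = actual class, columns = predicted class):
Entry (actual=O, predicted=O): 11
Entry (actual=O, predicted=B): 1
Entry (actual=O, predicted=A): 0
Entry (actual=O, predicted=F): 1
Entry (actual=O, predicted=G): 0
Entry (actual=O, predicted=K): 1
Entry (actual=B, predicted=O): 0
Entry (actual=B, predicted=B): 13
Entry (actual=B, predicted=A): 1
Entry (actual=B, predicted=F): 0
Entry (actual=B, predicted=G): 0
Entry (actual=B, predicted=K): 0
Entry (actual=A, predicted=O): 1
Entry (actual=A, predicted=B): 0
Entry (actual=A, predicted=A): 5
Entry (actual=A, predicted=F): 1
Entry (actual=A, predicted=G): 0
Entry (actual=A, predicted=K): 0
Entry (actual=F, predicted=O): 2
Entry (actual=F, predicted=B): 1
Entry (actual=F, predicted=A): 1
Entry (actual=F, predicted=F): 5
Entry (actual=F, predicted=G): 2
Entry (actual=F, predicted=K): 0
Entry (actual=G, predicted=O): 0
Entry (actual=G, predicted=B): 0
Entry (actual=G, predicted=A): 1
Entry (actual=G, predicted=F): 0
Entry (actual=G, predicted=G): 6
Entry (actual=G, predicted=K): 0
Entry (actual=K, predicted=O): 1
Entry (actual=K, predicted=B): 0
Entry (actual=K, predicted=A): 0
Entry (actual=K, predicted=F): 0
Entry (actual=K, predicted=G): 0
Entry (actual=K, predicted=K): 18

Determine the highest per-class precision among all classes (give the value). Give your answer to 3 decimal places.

0.947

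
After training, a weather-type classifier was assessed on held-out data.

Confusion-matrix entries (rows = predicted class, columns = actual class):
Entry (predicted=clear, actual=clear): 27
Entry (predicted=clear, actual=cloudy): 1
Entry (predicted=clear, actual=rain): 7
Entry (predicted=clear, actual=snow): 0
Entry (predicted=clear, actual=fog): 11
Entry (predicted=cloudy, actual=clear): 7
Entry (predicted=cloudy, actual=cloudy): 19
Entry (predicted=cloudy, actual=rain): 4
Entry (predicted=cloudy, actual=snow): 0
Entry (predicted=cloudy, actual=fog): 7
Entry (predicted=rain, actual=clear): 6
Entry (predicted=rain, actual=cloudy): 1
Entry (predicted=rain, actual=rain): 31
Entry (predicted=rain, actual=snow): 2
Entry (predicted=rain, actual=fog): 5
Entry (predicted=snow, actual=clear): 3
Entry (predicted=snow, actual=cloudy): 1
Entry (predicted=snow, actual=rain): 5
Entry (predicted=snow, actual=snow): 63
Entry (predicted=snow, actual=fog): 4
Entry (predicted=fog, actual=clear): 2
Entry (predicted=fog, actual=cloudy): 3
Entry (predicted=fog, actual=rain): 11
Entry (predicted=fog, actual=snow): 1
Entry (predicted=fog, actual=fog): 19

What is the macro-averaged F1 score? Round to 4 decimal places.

Per-class F1 score (2·TP/(2·TP+FP+FN)):
  clear: TP=27, FP=1+7+0+11=19, FN=7+6+3+2=18 → 54/91 = 0.59341
  cloudy: TP=19, FP=7+4+0+7=18, FN=1+1+1+3=6 → 38/62 = 0.61290
  rain: TP=31, FP=6+1+2+5=14, FN=7+4+5+11=27 → 62/103 = 0.60194
  snow: TP=63, FP=3+1+5+4=13, FN=0+0+2+1=3 → 126/142 = 0.88732
  fog: TP=19, FP=2+3+11+1=17, FN=11+7+5+4=27 → 38/82 = 0.46341
Macro-F1 score = mean = (0.59341 + 0.61290 + 0.60194 + 0.88732 + 0.46341) / 5 = 0.6318

0.6318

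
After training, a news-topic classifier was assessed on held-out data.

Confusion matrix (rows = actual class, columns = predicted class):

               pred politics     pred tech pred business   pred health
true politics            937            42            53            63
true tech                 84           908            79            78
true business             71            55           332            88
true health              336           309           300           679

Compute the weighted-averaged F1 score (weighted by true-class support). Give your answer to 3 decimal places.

0.636

Per-class F1 score (2·TP/(2·TP+FP+FN)):
  politics: TP=937, FP=84+71+336=491, FN=42+53+63=158 → 1874/2523 = 0.7428
  tech: TP=908, FP=42+55+309=406, FN=84+79+78=241 → 1816/2463 = 0.7373
  business: TP=332, FP=53+79+300=432, FN=71+55+88=214 → 664/1310 = 0.5069
  health: TP=679, FP=63+78+88=229, FN=336+309+300=945 → 1358/2532 = 0.5363
Weighted-F1 score = Σ (supportᵢ/N)·F1 scoreᵢ with N=4414: (1095/4414)·0.7428 + (1149/4414)·0.7373 + (546/4414)·0.5069 + (1624/4414)·0.5363 = 0.636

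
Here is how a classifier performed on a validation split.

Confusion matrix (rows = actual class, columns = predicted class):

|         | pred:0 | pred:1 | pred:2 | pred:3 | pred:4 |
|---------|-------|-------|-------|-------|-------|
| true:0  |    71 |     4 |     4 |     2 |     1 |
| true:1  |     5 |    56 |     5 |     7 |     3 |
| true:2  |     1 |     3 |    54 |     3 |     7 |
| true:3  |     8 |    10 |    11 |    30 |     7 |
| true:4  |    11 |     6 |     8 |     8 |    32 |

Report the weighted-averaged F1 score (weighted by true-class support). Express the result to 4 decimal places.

0.6712

Per-class F1 score (2·TP/(2·TP+FP+FN)):
  0: TP=71, FP=5+1+8+11=25, FN=4+4+2+1=11 → 142/178 = 0.79775
  1: TP=56, FP=4+3+10+6=23, FN=5+5+7+3=20 → 112/155 = 0.72258
  2: TP=54, FP=4+5+11+8=28, FN=1+3+3+7=14 → 108/150 = 0.72000
  3: TP=30, FP=2+7+3+8=20, FN=8+10+11+7=36 → 60/116 = 0.51724
  4: TP=32, FP=1+3+7+7=18, FN=11+6+8+8=33 → 64/115 = 0.55652
Weighted-F1 score = Σ (supportᵢ/N)·F1 scoreᵢ with N=357: (82/357)·0.79775 + (76/357)·0.72258 + (68/357)·0.72000 + (66/357)·0.51724 + (65/357)·0.55652 = 0.6712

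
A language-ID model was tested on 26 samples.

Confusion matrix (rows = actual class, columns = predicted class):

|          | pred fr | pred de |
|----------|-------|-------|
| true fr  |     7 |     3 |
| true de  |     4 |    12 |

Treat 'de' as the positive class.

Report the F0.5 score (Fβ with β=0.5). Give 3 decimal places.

0.789

Fβ = (1+β²)·TP / ((1+β²)·TP + β²·FN + FP), with β²=1/4
= 1.25·12 / (1.25·12 + 0.25·4 + 3) = 0.789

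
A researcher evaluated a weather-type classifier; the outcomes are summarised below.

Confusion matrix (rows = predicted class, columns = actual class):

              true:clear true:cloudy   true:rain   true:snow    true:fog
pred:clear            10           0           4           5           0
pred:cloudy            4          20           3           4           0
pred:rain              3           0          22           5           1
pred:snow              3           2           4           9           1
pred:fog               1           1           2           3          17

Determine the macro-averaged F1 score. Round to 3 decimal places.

Per-class F1 score (2·TP/(2·TP+FP+FN)):
  clear: TP=10, FP=0+4+5+0=9, FN=4+3+3+1=11 → 20/40 = 0.5000
  cloudy: TP=20, FP=4+3+4+0=11, FN=0+0+2+1=3 → 40/54 = 0.7407
  rain: TP=22, FP=3+0+5+1=9, FN=4+3+4+2=13 → 44/66 = 0.6667
  snow: TP=9, FP=3+2+4+1=10, FN=5+4+5+3=17 → 18/45 = 0.4000
  fog: TP=17, FP=1+1+2+3=7, FN=0+0+1+1=2 → 34/43 = 0.7907
Macro-F1 score = mean = (0.5000 + 0.7407 + 0.6667 + 0.4000 + 0.7907) / 5 = 0.620

0.620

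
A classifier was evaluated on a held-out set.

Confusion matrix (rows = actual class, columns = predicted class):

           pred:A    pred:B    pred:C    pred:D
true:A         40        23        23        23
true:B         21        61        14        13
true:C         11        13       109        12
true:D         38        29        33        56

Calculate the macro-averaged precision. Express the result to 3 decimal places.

0.499

Per-class precision (TP/(TP+FP)):
  A: TP=40, FP=21+11+38=70 → 40/110 = 0.3636
  B: TP=61, FP=23+13+29=65 → 61/126 = 0.4841
  C: TP=109, FP=23+14+33=70 → 109/179 = 0.6089
  D: TP=56, FP=23+13+12=48 → 56/104 = 0.5385
Macro-precision = mean = (0.3636 + 0.4841 + 0.6089 + 0.5385) / 4 = 0.499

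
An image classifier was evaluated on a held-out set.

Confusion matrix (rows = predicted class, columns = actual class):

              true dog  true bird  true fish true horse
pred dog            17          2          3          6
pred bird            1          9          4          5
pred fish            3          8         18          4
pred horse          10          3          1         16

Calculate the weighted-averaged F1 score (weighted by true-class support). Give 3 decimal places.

Per-class F1 score (2·TP/(2·TP+FP+FN)):
  dog: TP=17, FP=2+3+6=11, FN=1+3+10=14 → 34/59 = 0.5763
  bird: TP=9, FP=1+4+5=10, FN=2+8+3=13 → 18/41 = 0.4390
  fish: TP=18, FP=3+8+4=15, FN=3+4+1=8 → 36/59 = 0.6102
  horse: TP=16, FP=10+3+1=14, FN=6+5+4=15 → 32/61 = 0.5246
Weighted-F1 score = Σ (supportᵢ/N)·F1 scoreᵢ with N=110: (31/110)·0.5763 + (22/110)·0.4390 + (26/110)·0.6102 + (31/110)·0.5246 = 0.542

0.542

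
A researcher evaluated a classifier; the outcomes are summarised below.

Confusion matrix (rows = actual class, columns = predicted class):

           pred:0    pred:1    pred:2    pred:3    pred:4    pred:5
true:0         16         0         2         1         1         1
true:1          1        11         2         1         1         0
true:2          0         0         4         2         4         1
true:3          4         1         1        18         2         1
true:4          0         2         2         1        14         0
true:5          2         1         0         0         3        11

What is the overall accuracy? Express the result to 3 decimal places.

0.667

Accuracy = trace / total = (16+11+4+18+14+11=74) / 111 = 74/111 = 0.667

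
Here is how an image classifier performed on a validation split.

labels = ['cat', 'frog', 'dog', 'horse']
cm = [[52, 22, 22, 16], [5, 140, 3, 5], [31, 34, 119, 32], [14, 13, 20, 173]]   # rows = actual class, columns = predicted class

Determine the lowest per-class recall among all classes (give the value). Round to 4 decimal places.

Per-class recall (TP/(TP+FN)):
  cat: TP=52, FN=22+22+16=60 → 52/112 = 0.46429
  frog: TP=140, FN=5+3+5=13 → 140/153 = 0.91503
  dog: TP=119, FN=31+34+32=97 → 119/216 = 0.55093
  horse: TP=173, FN=14+13+20=47 → 173/220 = 0.78636
Lowest is class 'cat' with recall = 0.4643.

0.4643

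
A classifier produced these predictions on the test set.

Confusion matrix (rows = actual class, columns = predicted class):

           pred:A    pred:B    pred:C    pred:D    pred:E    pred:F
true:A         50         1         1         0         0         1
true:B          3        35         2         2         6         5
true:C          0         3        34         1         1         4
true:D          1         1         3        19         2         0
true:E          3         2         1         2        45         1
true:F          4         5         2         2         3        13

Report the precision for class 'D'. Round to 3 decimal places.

0.731

One-vs-rest for 'D': TP = diagonal; FP = other classes predicted 'D'; FN = 'D' predicted as other.
precision = TP/(TP+FP).
D: TP=19, FP=0+2+1+2+2=7 → 19/26 = 0.7308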